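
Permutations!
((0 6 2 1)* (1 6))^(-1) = ((0 1)(2 6))^(-1) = (0 1)(2 6)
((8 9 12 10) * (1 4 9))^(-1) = ((1 4 9 12 10 8))^(-1) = (1 8 10 12 9 4)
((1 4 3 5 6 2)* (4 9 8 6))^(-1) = (1 2 6 8 9)(3 4 5)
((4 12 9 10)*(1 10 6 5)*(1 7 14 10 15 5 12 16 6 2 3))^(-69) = ((1 15 5 7 14 10 4 16 6 12 9 2 3))^(-69) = (1 12 10 15 9 4 5 2 16 7 3 6 14)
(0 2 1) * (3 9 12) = (0 2 1)(3 9 12) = [2, 0, 1, 9, 4, 5, 6, 7, 8, 12, 10, 11, 3]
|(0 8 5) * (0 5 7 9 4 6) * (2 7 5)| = |(0 8 5 2 7 9 4 6)| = 8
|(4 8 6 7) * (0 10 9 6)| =|(0 10 9 6 7 4 8)| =7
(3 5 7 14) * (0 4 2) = (0 4 2)(3 5 7 14) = [4, 1, 0, 5, 2, 7, 6, 14, 8, 9, 10, 11, 12, 13, 3]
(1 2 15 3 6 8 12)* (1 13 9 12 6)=(1 2 15 3)(6 8)(9 12 13)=[0, 2, 15, 1, 4, 5, 8, 7, 6, 12, 10, 11, 13, 9, 14, 3]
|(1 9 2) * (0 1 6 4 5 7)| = |(0 1 9 2 6 4 5 7)| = 8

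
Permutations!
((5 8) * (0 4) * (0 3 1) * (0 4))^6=((1 4 3)(5 8))^6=(8)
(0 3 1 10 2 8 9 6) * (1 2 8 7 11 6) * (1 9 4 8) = (0 3 2 7 11 6)(1 10)(4 8) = [3, 10, 7, 2, 8, 5, 0, 11, 4, 9, 1, 6]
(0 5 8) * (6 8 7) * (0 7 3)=(0 5 3)(6 8 7)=[5, 1, 2, 0, 4, 3, 8, 6, 7]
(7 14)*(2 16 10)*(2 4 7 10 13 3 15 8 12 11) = (2 16 13 3 15 8 12 11)(4 7 14 10) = [0, 1, 16, 15, 7, 5, 6, 14, 12, 9, 4, 2, 11, 3, 10, 8, 13]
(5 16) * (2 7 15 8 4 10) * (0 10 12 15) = (0 10 2 7)(4 12 15 8)(5 16) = [10, 1, 7, 3, 12, 16, 6, 0, 4, 9, 2, 11, 15, 13, 14, 8, 5]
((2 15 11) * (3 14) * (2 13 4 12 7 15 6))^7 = ((2 6)(3 14)(4 12 7 15 11 13))^7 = (2 6)(3 14)(4 12 7 15 11 13)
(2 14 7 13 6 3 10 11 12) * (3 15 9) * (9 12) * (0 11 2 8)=(0 11 9 3 10 2 14 7 13 6 15 12 8)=[11, 1, 14, 10, 4, 5, 15, 13, 0, 3, 2, 9, 8, 6, 7, 12]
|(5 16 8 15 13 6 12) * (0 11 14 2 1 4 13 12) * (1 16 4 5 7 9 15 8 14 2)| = |(0 11 2 16 14 1 5 4 13 6)(7 9 15 12)| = 20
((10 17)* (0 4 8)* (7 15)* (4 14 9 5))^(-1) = (0 8 4 5 9 14)(7 15)(10 17)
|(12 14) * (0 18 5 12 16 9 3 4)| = 9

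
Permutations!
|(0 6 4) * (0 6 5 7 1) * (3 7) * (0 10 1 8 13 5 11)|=10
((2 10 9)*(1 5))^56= ((1 5)(2 10 9))^56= (2 9 10)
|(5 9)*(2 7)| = 2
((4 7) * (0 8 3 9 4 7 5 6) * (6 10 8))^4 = ((0 6)(3 9 4 5 10 8))^4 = (3 10 4)(5 9 8)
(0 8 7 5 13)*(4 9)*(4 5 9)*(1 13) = [8, 13, 2, 3, 4, 1, 6, 9, 7, 5, 10, 11, 12, 0] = (0 8 7 9 5 1 13)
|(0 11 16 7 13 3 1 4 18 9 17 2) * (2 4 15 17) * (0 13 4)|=|(0 11 16 7 4 18 9 2 13 3 1 15 17)|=13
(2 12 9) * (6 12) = (2 6 12 9) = [0, 1, 6, 3, 4, 5, 12, 7, 8, 2, 10, 11, 9]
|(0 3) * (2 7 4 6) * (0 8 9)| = 4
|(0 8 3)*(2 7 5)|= |(0 8 3)(2 7 5)|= 3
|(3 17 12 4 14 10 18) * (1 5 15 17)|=10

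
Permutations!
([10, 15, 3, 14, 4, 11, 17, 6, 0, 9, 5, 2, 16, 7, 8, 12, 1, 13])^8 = [0, 1, 2, 3, 4, 5, 6, 7, 8, 9, 10, 11, 12, 13, 14, 15, 16, 17]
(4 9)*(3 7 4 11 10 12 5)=[0, 1, 2, 7, 9, 3, 6, 4, 8, 11, 12, 10, 5]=(3 7 4 9 11 10 12 5)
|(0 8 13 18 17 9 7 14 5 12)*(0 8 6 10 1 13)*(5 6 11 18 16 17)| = |(0 11 18 5 12 8)(1 13 16 17 9 7 14 6 10)| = 18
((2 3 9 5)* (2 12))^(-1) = (2 12 5 9 3)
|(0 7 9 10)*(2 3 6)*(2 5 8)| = |(0 7 9 10)(2 3 6 5 8)| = 20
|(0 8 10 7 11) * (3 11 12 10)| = |(0 8 3 11)(7 12 10)| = 12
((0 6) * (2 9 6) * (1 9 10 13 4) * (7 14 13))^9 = ((0 2 10 7 14 13 4 1 9 6))^9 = (0 6 9 1 4 13 14 7 10 2)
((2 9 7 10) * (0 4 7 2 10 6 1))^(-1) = (10)(0 1 6 7 4)(2 9)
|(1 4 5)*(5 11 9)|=|(1 4 11 9 5)|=5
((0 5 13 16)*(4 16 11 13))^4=((0 5 4 16)(11 13))^4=(16)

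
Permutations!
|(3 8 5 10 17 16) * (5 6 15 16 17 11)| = |(17)(3 8 6 15 16)(5 10 11)| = 15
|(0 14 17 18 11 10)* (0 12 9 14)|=7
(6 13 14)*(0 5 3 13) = (0 5 3 13 14 6) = [5, 1, 2, 13, 4, 3, 0, 7, 8, 9, 10, 11, 12, 14, 6]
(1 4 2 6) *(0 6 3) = (0 6 1 4 2 3) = [6, 4, 3, 0, 2, 5, 1]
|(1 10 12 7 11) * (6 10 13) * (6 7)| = |(1 13 7 11)(6 10 12)| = 12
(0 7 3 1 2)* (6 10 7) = (0 6 10 7 3 1 2) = [6, 2, 0, 1, 4, 5, 10, 3, 8, 9, 7]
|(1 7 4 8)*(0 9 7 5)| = |(0 9 7 4 8 1 5)| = 7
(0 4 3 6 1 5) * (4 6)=(0 6 1 5)(3 4)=[6, 5, 2, 4, 3, 0, 1]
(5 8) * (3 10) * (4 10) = (3 4 10)(5 8) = [0, 1, 2, 4, 10, 8, 6, 7, 5, 9, 3]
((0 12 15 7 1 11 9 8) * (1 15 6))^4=((0 12 6 1 11 9 8)(7 15))^4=(15)(0 11 12 9 6 8 1)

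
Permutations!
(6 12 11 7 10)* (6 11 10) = (6 12 10 11 7) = [0, 1, 2, 3, 4, 5, 12, 6, 8, 9, 11, 7, 10]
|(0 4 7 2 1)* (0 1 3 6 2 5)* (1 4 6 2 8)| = |(0 6 8 1 4 7 5)(2 3)| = 14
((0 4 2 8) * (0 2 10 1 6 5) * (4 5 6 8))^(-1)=(0 5)(1 10 4 2 8)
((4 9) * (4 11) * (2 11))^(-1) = (2 9 4 11) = ((2 11 4 9))^(-1)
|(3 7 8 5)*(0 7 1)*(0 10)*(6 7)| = 8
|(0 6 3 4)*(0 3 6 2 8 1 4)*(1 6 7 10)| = 9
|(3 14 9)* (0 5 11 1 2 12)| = 6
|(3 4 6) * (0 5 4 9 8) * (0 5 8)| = 7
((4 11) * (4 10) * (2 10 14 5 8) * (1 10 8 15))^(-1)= ((1 10 4 11 14 5 15)(2 8))^(-1)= (1 15 5 14 11 4 10)(2 8)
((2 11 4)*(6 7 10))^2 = ((2 11 4)(6 7 10))^2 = (2 4 11)(6 10 7)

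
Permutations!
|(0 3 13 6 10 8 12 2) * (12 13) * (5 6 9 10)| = 4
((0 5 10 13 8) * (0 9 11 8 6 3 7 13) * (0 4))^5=(0 5 10 4)(3 7 13 6)(8 11 9)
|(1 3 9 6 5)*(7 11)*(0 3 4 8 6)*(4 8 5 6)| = |(0 3 9)(1 8 4 5)(7 11)| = 12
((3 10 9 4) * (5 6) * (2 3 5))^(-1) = ((2 3 10 9 4 5 6))^(-1) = (2 6 5 4 9 10 3)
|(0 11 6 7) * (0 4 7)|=6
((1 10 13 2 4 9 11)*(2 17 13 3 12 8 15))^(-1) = (1 11 9 4 2 15 8 12 3 10)(13 17)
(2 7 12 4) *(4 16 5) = (2 7 12 16 5 4) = [0, 1, 7, 3, 2, 4, 6, 12, 8, 9, 10, 11, 16, 13, 14, 15, 5]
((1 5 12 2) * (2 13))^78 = ((1 5 12 13 2))^78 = (1 13 5 2 12)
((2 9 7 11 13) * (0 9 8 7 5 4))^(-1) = (0 4 5 9)(2 13 11 7 8)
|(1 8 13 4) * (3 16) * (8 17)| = 10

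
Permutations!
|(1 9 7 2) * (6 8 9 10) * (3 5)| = 14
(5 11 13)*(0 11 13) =(0 11)(5 13) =[11, 1, 2, 3, 4, 13, 6, 7, 8, 9, 10, 0, 12, 5]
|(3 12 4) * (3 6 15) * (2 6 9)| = |(2 6 15 3 12 4 9)| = 7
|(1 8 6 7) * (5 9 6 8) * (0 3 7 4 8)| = |(0 3 7 1 5 9 6 4 8)| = 9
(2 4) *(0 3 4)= (0 3 4 2)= [3, 1, 0, 4, 2]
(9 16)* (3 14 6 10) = (3 14 6 10)(9 16) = [0, 1, 2, 14, 4, 5, 10, 7, 8, 16, 3, 11, 12, 13, 6, 15, 9]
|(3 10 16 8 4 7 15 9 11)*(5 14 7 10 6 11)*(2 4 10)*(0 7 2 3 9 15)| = 24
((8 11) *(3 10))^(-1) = ((3 10)(8 11))^(-1) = (3 10)(8 11)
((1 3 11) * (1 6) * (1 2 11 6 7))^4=(1 11 6)(2 3 7)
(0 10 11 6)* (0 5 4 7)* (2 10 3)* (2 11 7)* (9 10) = (0 3 11 6 5 4 2 9 10 7) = [3, 1, 9, 11, 2, 4, 5, 0, 8, 10, 7, 6]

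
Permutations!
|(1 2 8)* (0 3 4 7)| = 12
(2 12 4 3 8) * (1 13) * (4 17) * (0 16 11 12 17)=(0 16 11 12)(1 13)(2 17 4 3 8)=[16, 13, 17, 8, 3, 5, 6, 7, 2, 9, 10, 12, 0, 1, 14, 15, 11, 4]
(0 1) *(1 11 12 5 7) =(0 11 12 5 7 1) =[11, 0, 2, 3, 4, 7, 6, 1, 8, 9, 10, 12, 5]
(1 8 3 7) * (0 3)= (0 3 7 1 8)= [3, 8, 2, 7, 4, 5, 6, 1, 0]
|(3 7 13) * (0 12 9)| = 3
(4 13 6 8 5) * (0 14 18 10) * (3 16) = (0 14 18 10)(3 16)(4 13 6 8 5) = [14, 1, 2, 16, 13, 4, 8, 7, 5, 9, 0, 11, 12, 6, 18, 15, 3, 17, 10]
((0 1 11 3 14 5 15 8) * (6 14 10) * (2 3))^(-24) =(0 15 14 10 2 1 8 5 6 3 11)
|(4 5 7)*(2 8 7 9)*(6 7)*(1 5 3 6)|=|(1 5 9 2 8)(3 6 7 4)|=20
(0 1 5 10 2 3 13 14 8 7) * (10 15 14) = (0 1 5 15 14 8 7)(2 3 13 10) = [1, 5, 3, 13, 4, 15, 6, 0, 7, 9, 2, 11, 12, 10, 8, 14]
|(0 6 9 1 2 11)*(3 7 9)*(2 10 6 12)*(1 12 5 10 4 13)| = 30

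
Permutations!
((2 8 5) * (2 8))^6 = ((5 8))^6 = (8)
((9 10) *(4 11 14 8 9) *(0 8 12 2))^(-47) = ((0 8 9 10 4 11 14 12 2))^(-47) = (0 12 11 10 8 2 14 4 9)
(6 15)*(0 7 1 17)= (0 7 1 17)(6 15)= [7, 17, 2, 3, 4, 5, 15, 1, 8, 9, 10, 11, 12, 13, 14, 6, 16, 0]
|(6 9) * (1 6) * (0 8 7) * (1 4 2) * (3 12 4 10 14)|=|(0 8 7)(1 6 9 10 14 3 12 4 2)|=9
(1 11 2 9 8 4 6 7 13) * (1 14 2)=(1 11)(2 9 8 4 6 7 13 14)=[0, 11, 9, 3, 6, 5, 7, 13, 4, 8, 10, 1, 12, 14, 2]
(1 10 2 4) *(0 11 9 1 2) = [11, 10, 4, 3, 2, 5, 6, 7, 8, 1, 0, 9] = (0 11 9 1 10)(2 4)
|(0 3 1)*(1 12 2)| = |(0 3 12 2 1)| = 5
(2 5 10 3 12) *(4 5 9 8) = (2 9 8 4 5 10 3 12) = [0, 1, 9, 12, 5, 10, 6, 7, 4, 8, 3, 11, 2]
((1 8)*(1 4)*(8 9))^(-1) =((1 9 8 4))^(-1) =(1 4 8 9)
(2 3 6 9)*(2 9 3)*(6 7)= (9)(3 7 6)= [0, 1, 2, 7, 4, 5, 3, 6, 8, 9]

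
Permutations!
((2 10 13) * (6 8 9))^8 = (2 13 10)(6 9 8)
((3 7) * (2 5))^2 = (7)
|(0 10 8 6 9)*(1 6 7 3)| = 8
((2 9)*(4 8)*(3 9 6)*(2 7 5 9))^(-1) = ((2 6 3)(4 8)(5 9 7))^(-1) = (2 3 6)(4 8)(5 7 9)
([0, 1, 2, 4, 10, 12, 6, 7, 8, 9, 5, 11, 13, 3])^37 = (3 4 10 5 12 13)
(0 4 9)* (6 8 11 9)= (0 4 6 8 11 9)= [4, 1, 2, 3, 6, 5, 8, 7, 11, 0, 10, 9]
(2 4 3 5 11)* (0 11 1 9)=(0 11 2 4 3 5 1 9)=[11, 9, 4, 5, 3, 1, 6, 7, 8, 0, 10, 2]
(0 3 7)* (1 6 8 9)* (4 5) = (0 3 7)(1 6 8 9)(4 5) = [3, 6, 2, 7, 5, 4, 8, 0, 9, 1]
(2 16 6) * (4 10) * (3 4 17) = [0, 1, 16, 4, 10, 5, 2, 7, 8, 9, 17, 11, 12, 13, 14, 15, 6, 3] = (2 16 6)(3 4 10 17)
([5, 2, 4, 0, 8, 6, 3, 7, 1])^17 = (0 5 6 3)(1 2 4 8)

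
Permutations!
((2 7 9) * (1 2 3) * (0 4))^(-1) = (0 4)(1 3 9 7 2)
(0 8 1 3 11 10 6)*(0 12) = (0 8 1 3 11 10 6 12) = [8, 3, 2, 11, 4, 5, 12, 7, 1, 9, 6, 10, 0]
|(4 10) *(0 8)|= 2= |(0 8)(4 10)|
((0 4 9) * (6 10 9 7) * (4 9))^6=(4 6)(7 10)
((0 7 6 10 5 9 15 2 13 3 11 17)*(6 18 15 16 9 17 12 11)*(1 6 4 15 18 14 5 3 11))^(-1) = (18)(0 17 5 14 7)(1 12 11 13 2 15 4 3 10 6)(9 16)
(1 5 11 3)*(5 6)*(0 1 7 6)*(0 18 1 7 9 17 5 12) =[7, 18, 2, 9, 4, 11, 12, 6, 8, 17, 10, 3, 0, 13, 14, 15, 16, 5, 1] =(0 7 6 12)(1 18)(3 9 17 5 11)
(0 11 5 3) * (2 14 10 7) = (0 11 5 3)(2 14 10 7) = [11, 1, 14, 0, 4, 3, 6, 2, 8, 9, 7, 5, 12, 13, 10]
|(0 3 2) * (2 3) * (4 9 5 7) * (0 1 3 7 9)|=6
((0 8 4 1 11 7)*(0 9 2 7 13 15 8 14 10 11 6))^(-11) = ((0 14 10 11 13 15 8 4 1 6)(2 7 9))^(-11) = (0 6 1 4 8 15 13 11 10 14)(2 7 9)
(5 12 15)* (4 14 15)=(4 14 15 5 12)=[0, 1, 2, 3, 14, 12, 6, 7, 8, 9, 10, 11, 4, 13, 15, 5]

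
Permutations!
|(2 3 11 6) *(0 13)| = |(0 13)(2 3 11 6)| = 4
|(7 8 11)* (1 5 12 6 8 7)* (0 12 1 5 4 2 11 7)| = |(0 12 6 8 7)(1 4 2 11 5)| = 5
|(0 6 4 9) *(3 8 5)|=12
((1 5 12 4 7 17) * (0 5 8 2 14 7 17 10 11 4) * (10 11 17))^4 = ((0 5 12)(1 8 2 14 7 11 4 10 17))^4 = (0 5 12)(1 7 17 14 10 2 4 8 11)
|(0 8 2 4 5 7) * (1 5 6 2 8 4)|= 7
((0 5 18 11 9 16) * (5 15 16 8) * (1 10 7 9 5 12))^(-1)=((0 15 16)(1 10 7 9 8 12)(5 18 11))^(-1)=(0 16 15)(1 12 8 9 7 10)(5 11 18)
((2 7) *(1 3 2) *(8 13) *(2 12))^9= ((1 3 12 2 7)(8 13))^9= (1 7 2 12 3)(8 13)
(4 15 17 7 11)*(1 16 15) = (1 16 15 17 7 11 4) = [0, 16, 2, 3, 1, 5, 6, 11, 8, 9, 10, 4, 12, 13, 14, 17, 15, 7]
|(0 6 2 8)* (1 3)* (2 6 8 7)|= |(0 8)(1 3)(2 7)|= 2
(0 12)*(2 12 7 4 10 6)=(0 7 4 10 6 2 12)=[7, 1, 12, 3, 10, 5, 2, 4, 8, 9, 6, 11, 0]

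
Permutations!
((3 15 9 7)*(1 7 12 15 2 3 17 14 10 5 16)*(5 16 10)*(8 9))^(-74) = (1 14 16 17 10 7 5)(8 12)(9 15)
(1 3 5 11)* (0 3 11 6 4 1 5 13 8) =(0 3 13 8)(1 11 5 6 4) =[3, 11, 2, 13, 1, 6, 4, 7, 0, 9, 10, 5, 12, 8]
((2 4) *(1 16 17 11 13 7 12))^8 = (1 16 17 11 13 7 12) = ((1 16 17 11 13 7 12)(2 4))^8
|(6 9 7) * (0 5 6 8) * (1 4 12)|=6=|(0 5 6 9 7 8)(1 4 12)|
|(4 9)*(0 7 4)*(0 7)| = |(4 9 7)| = 3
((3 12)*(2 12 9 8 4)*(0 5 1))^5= (0 1 5)(2 4 8 9 3 12)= ((0 5 1)(2 12 3 9 8 4))^5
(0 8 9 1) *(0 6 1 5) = (0 8 9 5)(1 6) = [8, 6, 2, 3, 4, 0, 1, 7, 9, 5]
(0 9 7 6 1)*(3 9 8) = [8, 0, 2, 9, 4, 5, 1, 6, 3, 7] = (0 8 3 9 7 6 1)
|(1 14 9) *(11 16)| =6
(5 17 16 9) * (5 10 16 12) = (5 17 12)(9 10 16) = [0, 1, 2, 3, 4, 17, 6, 7, 8, 10, 16, 11, 5, 13, 14, 15, 9, 12]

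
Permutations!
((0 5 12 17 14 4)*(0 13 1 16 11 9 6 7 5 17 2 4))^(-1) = ((0 17 14)(1 16 11 9 6 7 5 12 2 4 13))^(-1) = (0 14 17)(1 13 4 2 12 5 7 6 9 11 16)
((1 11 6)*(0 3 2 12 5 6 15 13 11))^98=((0 3 2 12 5 6 1)(11 15 13))^98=(11 13 15)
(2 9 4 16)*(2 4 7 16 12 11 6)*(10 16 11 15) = (2 9 7 11 6)(4 12 15 10 16) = [0, 1, 9, 3, 12, 5, 2, 11, 8, 7, 16, 6, 15, 13, 14, 10, 4]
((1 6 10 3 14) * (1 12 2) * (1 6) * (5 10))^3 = (2 10 12 5 14 6 3)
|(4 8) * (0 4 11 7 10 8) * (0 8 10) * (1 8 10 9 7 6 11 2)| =30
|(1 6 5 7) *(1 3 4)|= 6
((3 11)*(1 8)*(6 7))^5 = ((1 8)(3 11)(6 7))^5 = (1 8)(3 11)(6 7)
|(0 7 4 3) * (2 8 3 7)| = 4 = |(0 2 8 3)(4 7)|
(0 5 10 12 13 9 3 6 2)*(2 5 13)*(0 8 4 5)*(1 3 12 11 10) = [13, 3, 8, 6, 5, 1, 0, 7, 4, 12, 11, 10, 2, 9] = (0 13 9 12 2 8 4 5 1 3 6)(10 11)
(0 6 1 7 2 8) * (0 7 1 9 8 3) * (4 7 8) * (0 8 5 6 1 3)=(0 1 3 8 5 6 9 4 7 2)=[1, 3, 0, 8, 7, 6, 9, 2, 5, 4]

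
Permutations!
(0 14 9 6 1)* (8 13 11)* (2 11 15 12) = [14, 0, 11, 3, 4, 5, 1, 7, 13, 6, 10, 8, 2, 15, 9, 12] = (0 14 9 6 1)(2 11 8 13 15 12)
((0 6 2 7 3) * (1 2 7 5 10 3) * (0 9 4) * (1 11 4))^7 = ((0 6 7 11 4)(1 2 5 10 3 9))^7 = (0 7 4 6 11)(1 2 5 10 3 9)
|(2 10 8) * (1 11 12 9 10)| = |(1 11 12 9 10 8 2)| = 7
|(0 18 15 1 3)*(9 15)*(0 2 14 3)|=15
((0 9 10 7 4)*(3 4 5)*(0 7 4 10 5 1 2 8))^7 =(0 1 10 9 2 4 5 8 7 3)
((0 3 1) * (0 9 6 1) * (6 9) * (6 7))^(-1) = (9)(0 3)(1 6 7)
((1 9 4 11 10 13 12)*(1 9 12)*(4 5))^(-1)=(1 13 10 11 4 5 9 12)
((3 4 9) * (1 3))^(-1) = (1 9 4 3)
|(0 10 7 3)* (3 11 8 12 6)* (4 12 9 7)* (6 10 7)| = 21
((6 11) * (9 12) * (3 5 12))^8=((3 5 12 9)(6 11))^8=(12)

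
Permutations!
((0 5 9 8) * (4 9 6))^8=((0 5 6 4 9 8))^8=(0 6 9)(4 8 5)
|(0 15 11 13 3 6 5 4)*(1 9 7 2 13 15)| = 10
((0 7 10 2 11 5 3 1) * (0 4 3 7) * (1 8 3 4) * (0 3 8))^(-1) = (0 3)(2 10 7 5 11)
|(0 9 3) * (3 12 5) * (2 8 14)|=15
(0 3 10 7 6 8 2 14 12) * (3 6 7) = (0 6 8 2 14 12)(3 10) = [6, 1, 14, 10, 4, 5, 8, 7, 2, 9, 3, 11, 0, 13, 12]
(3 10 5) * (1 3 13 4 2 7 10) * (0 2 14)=(0 2 7 10 5 13 4 14)(1 3)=[2, 3, 7, 1, 14, 13, 6, 10, 8, 9, 5, 11, 12, 4, 0]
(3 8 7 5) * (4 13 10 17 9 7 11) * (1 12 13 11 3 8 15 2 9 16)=[0, 12, 9, 15, 11, 8, 6, 5, 3, 7, 17, 4, 13, 10, 14, 2, 1, 16]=(1 12 13 10 17 16)(2 9 7 5 8 3 15)(4 11)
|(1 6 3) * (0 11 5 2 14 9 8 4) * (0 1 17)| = 12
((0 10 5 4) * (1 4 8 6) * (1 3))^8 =(10)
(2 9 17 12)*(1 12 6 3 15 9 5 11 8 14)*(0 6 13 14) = (0 6 3 15 9 17 13 14 1 12 2 5 11 8) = [6, 12, 5, 15, 4, 11, 3, 7, 0, 17, 10, 8, 2, 14, 1, 9, 16, 13]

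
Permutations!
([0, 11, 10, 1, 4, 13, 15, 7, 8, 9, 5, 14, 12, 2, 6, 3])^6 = (15)(2 5)(10 13)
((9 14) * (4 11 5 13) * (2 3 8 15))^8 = (15)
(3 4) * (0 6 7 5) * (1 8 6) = [1, 8, 2, 4, 3, 0, 7, 5, 6] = (0 1 8 6 7 5)(3 4)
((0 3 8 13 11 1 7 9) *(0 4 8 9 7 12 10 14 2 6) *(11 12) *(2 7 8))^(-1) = (0 6 2 4 9 3)(1 11)(7 14 10 12 13 8)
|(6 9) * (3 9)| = 3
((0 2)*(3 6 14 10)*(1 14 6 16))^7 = (0 2)(1 10 16 14 3) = ((0 2)(1 14 10 3 16))^7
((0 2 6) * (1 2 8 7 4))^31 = (0 4 6 7 2 8 1)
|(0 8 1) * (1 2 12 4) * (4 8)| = 3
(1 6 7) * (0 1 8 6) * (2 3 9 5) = [1, 0, 3, 9, 4, 2, 7, 8, 6, 5] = (0 1)(2 3 9 5)(6 7 8)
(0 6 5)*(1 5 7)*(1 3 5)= (0 6 7 3 5)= [6, 1, 2, 5, 4, 0, 7, 3]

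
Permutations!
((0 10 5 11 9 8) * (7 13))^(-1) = (0 8 9 11 5 10)(7 13)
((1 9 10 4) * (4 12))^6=(1 9 10 12 4)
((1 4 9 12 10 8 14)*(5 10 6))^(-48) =(1 10 12)(4 8 6)(5 9 14)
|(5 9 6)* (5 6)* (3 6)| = 2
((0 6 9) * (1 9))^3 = ((0 6 1 9))^3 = (0 9 1 6)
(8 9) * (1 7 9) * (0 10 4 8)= (0 10 4 8 1 7 9)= [10, 7, 2, 3, 8, 5, 6, 9, 1, 0, 4]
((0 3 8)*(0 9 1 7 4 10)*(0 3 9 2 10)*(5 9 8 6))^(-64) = (0 2 3 5 1 4 8 10 6 9 7)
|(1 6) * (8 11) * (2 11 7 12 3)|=|(1 6)(2 11 8 7 12 3)|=6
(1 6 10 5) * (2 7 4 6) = [0, 2, 7, 3, 6, 1, 10, 4, 8, 9, 5] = (1 2 7 4 6 10 5)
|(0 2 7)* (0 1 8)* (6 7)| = |(0 2 6 7 1 8)| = 6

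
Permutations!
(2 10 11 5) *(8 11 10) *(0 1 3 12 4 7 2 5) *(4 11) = (0 1 3 12 11)(2 8 4 7) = [1, 3, 8, 12, 7, 5, 6, 2, 4, 9, 10, 0, 11]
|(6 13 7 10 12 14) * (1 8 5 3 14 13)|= 12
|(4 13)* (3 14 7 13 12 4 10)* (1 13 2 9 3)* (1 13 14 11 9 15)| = |(1 14 7 2 15)(3 11 9)(4 12)(10 13)| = 30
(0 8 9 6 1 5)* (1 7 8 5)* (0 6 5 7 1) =(0 7 8 9 5 6 1) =[7, 0, 2, 3, 4, 6, 1, 8, 9, 5]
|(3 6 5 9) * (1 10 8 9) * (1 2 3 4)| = 20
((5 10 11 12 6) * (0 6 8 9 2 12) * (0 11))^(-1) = (0 10 5 6)(2 9 8 12)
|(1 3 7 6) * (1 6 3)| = 2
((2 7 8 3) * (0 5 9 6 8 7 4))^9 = ((0 5 9 6 8 3 2 4))^9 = (0 5 9 6 8 3 2 4)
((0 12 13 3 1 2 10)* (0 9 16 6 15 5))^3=(0 3 10 6)(1 9 15 12)(2 16 5 13)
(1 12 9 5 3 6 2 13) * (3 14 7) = (1 12 9 5 14 7 3 6 2 13) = [0, 12, 13, 6, 4, 14, 2, 3, 8, 5, 10, 11, 9, 1, 7]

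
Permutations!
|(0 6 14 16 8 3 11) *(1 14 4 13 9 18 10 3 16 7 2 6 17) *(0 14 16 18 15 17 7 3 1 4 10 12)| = 30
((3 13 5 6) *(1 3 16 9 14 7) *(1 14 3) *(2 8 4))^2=(2 4 8)(3 5 16)(6 9 13)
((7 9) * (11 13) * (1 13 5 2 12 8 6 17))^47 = (1 11 2 8 17 13 5 12 6)(7 9)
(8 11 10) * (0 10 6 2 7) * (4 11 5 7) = (0 10 8 5 7)(2 4 11 6) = [10, 1, 4, 3, 11, 7, 2, 0, 5, 9, 8, 6]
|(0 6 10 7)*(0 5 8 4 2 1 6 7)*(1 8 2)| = |(0 7 5 2 8 4 1 6 10)| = 9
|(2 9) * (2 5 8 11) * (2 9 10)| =|(2 10)(5 8 11 9)| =4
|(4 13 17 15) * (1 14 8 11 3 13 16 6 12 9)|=|(1 14 8 11 3 13 17 15 4 16 6 12 9)|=13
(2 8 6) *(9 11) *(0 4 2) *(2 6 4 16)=(0 16 2 8 4 6)(9 11)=[16, 1, 8, 3, 6, 5, 0, 7, 4, 11, 10, 9, 12, 13, 14, 15, 2]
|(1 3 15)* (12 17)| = |(1 3 15)(12 17)| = 6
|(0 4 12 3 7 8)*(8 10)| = 7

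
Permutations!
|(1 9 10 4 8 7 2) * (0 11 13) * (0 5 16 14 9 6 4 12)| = |(0 11 13 5 16 14 9 10 12)(1 6 4 8 7 2)| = 18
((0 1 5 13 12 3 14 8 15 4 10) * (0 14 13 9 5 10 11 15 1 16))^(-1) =((0 16)(1 10 14 8)(3 13 12)(4 11 15)(5 9))^(-1) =(0 16)(1 8 14 10)(3 12 13)(4 15 11)(5 9)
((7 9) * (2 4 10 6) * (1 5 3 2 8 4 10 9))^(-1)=(1 7 9 4 8 6 10 2 3 5)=((1 5 3 2 10 6 8 4 9 7))^(-1)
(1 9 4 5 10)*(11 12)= [0, 9, 2, 3, 5, 10, 6, 7, 8, 4, 1, 12, 11]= (1 9 4 5 10)(11 12)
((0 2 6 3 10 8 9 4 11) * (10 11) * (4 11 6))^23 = (0 4 8 11 2 10 9)(3 6) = ((0 2 4 10 8 9 11)(3 6))^23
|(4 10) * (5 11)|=2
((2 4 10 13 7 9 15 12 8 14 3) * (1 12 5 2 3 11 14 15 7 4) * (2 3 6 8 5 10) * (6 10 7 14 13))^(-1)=((1 12 5 3 10 6 8 15 7 9 14 11 13 4 2))^(-1)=(1 2 4 13 11 14 9 7 15 8 6 10 3 5 12)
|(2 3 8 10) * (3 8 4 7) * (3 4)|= |(2 8 10)(4 7)|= 6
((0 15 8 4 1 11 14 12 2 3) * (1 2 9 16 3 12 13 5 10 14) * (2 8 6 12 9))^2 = (0 6 2 16)(3 15 12 9)(5 14)(10 13) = ((0 15 6 12 2 9 16 3)(1 11)(4 8)(5 10 14 13))^2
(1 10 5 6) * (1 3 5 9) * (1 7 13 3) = (1 10 9 7 13 3 5 6) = [0, 10, 2, 5, 4, 6, 1, 13, 8, 7, 9, 11, 12, 3]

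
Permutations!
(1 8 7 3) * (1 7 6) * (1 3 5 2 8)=(2 8 6 3 7 5)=[0, 1, 8, 7, 4, 2, 3, 5, 6]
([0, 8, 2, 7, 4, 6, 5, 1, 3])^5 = (1 8 3 7)(5 6)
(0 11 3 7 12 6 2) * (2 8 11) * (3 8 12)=(0 2)(3 7)(6 12)(8 11)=[2, 1, 0, 7, 4, 5, 12, 3, 11, 9, 10, 8, 6]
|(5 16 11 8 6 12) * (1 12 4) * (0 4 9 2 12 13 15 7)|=|(0 4 1 13 15 7)(2 12 5 16 11 8 6 9)|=24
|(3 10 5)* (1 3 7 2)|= 6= |(1 3 10 5 7 2)|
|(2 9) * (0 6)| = 2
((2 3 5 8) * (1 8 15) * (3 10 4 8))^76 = ((1 3 5 15)(2 10 4 8))^76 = (15)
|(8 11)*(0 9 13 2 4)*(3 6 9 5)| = 8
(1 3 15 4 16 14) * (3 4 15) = (1 4 16 14) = [0, 4, 2, 3, 16, 5, 6, 7, 8, 9, 10, 11, 12, 13, 1, 15, 14]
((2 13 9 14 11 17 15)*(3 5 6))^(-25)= (2 14 15 9 17 13 11)(3 6 5)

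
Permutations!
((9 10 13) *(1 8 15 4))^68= ((1 8 15 4)(9 10 13))^68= (15)(9 13 10)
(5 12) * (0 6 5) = [6, 1, 2, 3, 4, 12, 5, 7, 8, 9, 10, 11, 0] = (0 6 5 12)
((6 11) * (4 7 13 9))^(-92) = (13)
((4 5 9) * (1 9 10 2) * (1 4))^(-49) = ((1 9)(2 4 5 10))^(-49) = (1 9)(2 10 5 4)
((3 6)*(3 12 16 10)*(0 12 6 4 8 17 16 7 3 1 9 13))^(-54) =((0 12 7 3 4 8 17 16 10 1 9 13))^(-54) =(0 17)(1 3)(4 9)(7 10)(8 13)(12 16)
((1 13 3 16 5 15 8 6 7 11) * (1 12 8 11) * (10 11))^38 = ((1 13 3 16 5 15 10 11 12 8 6 7))^38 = (1 3 5 10 12 6)(7 13 16 15 11 8)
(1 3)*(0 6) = (0 6)(1 3) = [6, 3, 2, 1, 4, 5, 0]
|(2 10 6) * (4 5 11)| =3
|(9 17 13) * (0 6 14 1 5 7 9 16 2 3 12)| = 13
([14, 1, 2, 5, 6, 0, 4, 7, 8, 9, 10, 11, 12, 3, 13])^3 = (0 3 14 5 13)(4 6)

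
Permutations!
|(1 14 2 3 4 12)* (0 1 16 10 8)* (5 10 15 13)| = 13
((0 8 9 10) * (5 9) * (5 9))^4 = ((0 8 9 10))^4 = (10)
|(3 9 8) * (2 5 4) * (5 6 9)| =|(2 6 9 8 3 5 4)| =7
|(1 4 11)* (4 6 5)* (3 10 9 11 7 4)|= |(1 6 5 3 10 9 11)(4 7)|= 14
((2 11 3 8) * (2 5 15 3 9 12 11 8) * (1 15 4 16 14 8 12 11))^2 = (1 3 12 15 2)(4 14 5 16 8) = ((1 15 3 2 12)(4 16 14 8 5)(9 11))^2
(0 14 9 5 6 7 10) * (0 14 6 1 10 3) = [6, 10, 2, 0, 4, 1, 7, 3, 8, 5, 14, 11, 12, 13, 9] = (0 6 7 3)(1 10 14 9 5)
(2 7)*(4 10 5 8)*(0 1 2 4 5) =(0 1 2 7 4 10)(5 8) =[1, 2, 7, 3, 10, 8, 6, 4, 5, 9, 0]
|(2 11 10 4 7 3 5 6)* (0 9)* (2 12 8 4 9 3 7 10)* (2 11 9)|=|(0 3 5 6 12 8 4 10 2 9)|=10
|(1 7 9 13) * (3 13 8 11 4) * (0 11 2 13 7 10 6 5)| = 13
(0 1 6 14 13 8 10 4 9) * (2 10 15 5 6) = (0 1 2 10 4 9)(5 6 14 13 8 15) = [1, 2, 10, 3, 9, 6, 14, 7, 15, 0, 4, 11, 12, 8, 13, 5]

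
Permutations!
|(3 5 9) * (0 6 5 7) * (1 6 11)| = |(0 11 1 6 5 9 3 7)| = 8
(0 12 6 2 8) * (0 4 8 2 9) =(0 12 6 9)(4 8) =[12, 1, 2, 3, 8, 5, 9, 7, 4, 0, 10, 11, 6]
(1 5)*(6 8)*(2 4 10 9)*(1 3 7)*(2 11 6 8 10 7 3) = (1 5 2 4 7)(6 10 9 11) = [0, 5, 4, 3, 7, 2, 10, 1, 8, 11, 9, 6]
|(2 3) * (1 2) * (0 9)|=|(0 9)(1 2 3)|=6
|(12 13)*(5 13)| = |(5 13 12)| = 3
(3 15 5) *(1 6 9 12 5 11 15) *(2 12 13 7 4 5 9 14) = (1 6 14 2 12 9 13 7 4 5 3)(11 15) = [0, 6, 12, 1, 5, 3, 14, 4, 8, 13, 10, 15, 9, 7, 2, 11]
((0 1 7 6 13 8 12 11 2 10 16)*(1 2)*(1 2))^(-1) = ((0 1 7 6 13 8 12 11 2 10 16))^(-1) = (0 16 10 2 11 12 8 13 6 7 1)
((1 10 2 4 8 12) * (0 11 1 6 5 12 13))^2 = (0 1 2 8)(4 13 11 10)(5 6 12)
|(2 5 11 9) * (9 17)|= 5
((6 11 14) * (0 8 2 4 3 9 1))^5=(0 9 4 8 1 3 2)(6 14 11)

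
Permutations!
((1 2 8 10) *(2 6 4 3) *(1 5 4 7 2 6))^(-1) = ((2 8 10 5 4 3 6 7))^(-1) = (2 7 6 3 4 5 10 8)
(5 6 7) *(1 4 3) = (1 4 3)(5 6 7) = [0, 4, 2, 1, 3, 6, 7, 5]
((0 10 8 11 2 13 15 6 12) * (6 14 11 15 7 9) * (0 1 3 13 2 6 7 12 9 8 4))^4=(0 10 4)(6 15 9 14 7 11 8)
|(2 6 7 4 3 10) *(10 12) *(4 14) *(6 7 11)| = |(2 7 14 4 3 12 10)(6 11)| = 14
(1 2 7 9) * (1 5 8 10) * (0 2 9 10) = (0 2 7 10 1 9 5 8) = [2, 9, 7, 3, 4, 8, 6, 10, 0, 5, 1]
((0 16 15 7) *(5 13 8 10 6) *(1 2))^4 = ((0 16 15 7)(1 2)(5 13 8 10 6))^4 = (16)(5 6 10 8 13)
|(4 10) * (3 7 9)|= |(3 7 9)(4 10)|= 6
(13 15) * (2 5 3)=(2 5 3)(13 15)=[0, 1, 5, 2, 4, 3, 6, 7, 8, 9, 10, 11, 12, 15, 14, 13]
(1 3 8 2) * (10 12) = (1 3 8 2)(10 12) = [0, 3, 1, 8, 4, 5, 6, 7, 2, 9, 12, 11, 10]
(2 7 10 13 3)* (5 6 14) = (2 7 10 13 3)(5 6 14) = [0, 1, 7, 2, 4, 6, 14, 10, 8, 9, 13, 11, 12, 3, 5]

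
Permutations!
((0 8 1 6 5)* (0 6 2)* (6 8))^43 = ((0 6 5 8 1 2))^43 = (0 6 5 8 1 2)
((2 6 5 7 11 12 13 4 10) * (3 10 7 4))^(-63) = (2 13 7 6 3 11 5 10 12 4)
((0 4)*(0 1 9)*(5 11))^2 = ((0 4 1 9)(5 11))^2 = (11)(0 1)(4 9)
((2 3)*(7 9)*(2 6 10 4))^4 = (2 4 10 6 3)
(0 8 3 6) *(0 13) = (0 8 3 6 13) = [8, 1, 2, 6, 4, 5, 13, 7, 3, 9, 10, 11, 12, 0]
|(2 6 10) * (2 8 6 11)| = |(2 11)(6 10 8)| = 6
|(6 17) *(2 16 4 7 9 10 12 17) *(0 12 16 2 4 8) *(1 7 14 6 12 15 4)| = 22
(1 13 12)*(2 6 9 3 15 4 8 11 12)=(1 13 2 6 9 3 15 4 8 11 12)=[0, 13, 6, 15, 8, 5, 9, 7, 11, 3, 10, 12, 1, 2, 14, 4]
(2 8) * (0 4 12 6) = (0 4 12 6)(2 8) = [4, 1, 8, 3, 12, 5, 0, 7, 2, 9, 10, 11, 6]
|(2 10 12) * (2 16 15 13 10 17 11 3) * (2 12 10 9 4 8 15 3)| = 15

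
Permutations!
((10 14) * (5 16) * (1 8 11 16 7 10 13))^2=((1 8 11 16 5 7 10 14 13))^2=(1 11 5 10 13 8 16 7 14)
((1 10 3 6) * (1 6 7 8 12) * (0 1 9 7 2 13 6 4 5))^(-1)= (0 5 4 6 13 2 3 10 1)(7 9 12 8)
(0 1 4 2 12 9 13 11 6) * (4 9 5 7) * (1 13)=[13, 9, 12, 3, 2, 7, 0, 4, 8, 1, 10, 6, 5, 11]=(0 13 11 6)(1 9)(2 12 5 7 4)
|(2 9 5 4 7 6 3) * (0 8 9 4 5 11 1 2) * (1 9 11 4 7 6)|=21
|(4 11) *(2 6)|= 2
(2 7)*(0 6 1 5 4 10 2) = (0 6 1 5 4 10 2 7) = [6, 5, 7, 3, 10, 4, 1, 0, 8, 9, 2]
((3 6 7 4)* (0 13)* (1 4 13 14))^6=((0 14 1 4 3 6 7 13))^6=(0 7 3 1)(4 14 13 6)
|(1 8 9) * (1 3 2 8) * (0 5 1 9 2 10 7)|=|(0 5 1 9 3 10 7)(2 8)|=14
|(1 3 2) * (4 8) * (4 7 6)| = 12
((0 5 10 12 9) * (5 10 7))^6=(0 12)(9 10)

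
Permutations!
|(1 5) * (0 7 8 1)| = |(0 7 8 1 5)| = 5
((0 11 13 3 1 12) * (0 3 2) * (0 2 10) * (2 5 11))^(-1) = (0 10 13 11 5 2)(1 3 12)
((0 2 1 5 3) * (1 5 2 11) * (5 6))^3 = (0 2 3 1 5 11 6)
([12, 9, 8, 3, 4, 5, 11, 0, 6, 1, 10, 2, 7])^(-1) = [7, 9, 11, 3, 4, 5, 8, 12, 2, 1, 10, 6, 0]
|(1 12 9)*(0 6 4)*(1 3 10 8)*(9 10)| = 12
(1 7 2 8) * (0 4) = (0 4)(1 7 2 8) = [4, 7, 8, 3, 0, 5, 6, 2, 1]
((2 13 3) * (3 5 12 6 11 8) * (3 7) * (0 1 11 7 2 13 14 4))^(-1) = (0 4 14 2 8 11 1)(3 7 6 12 5 13) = ((0 1 11 8 2 14 4)(3 13 5 12 6 7))^(-1)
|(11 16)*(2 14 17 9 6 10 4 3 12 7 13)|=22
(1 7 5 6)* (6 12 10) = (1 7 5 12 10 6) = [0, 7, 2, 3, 4, 12, 1, 5, 8, 9, 6, 11, 10]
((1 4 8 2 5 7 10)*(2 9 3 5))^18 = ((1 4 8 9 3 5 7 10))^18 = (1 8 3 7)(4 9 5 10)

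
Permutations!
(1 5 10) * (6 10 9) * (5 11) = (1 11 5 9 6 10) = [0, 11, 2, 3, 4, 9, 10, 7, 8, 6, 1, 5]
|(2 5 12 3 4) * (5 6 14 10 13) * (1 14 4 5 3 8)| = |(1 14 10 13 3 5 12 8)(2 6 4)| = 24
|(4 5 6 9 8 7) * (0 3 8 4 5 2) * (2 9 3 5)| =14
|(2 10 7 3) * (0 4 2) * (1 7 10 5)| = |(10)(0 4 2 5 1 7 3)| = 7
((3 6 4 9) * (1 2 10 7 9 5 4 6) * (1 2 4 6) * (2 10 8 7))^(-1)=((1 4 5 6)(2 8 7 9 3 10))^(-1)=(1 6 5 4)(2 10 3 9 7 8)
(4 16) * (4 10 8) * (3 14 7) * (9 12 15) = (3 14 7)(4 16 10 8)(9 12 15) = [0, 1, 2, 14, 16, 5, 6, 3, 4, 12, 8, 11, 15, 13, 7, 9, 10]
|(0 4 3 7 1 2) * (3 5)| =7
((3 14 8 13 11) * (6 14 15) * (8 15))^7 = (3 11 13 8)(6 14 15)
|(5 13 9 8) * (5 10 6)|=|(5 13 9 8 10 6)|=6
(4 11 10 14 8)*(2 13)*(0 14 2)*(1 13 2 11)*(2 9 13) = (0 14 8 4 1 2 9 13)(10 11) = [14, 2, 9, 3, 1, 5, 6, 7, 4, 13, 11, 10, 12, 0, 8]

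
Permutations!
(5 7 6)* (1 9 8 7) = (1 9 8 7 6 5) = [0, 9, 2, 3, 4, 1, 5, 6, 7, 8]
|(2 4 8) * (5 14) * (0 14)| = |(0 14 5)(2 4 8)| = 3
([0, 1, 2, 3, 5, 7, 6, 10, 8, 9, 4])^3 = [0, 1, 2, 3, 10, 4, 6, 5, 8, 9, 7]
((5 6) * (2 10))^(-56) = (10)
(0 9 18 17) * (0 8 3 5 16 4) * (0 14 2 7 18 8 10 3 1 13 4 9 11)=(0 11)(1 13 4 14 2 7 18 17 10 3 5 16 9 8)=[11, 13, 7, 5, 14, 16, 6, 18, 1, 8, 3, 0, 12, 4, 2, 15, 9, 10, 17]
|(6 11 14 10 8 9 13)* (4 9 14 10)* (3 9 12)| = |(3 9 13 6 11 10 8 14 4 12)| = 10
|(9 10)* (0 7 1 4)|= 4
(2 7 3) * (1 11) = (1 11)(2 7 3) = [0, 11, 7, 2, 4, 5, 6, 3, 8, 9, 10, 1]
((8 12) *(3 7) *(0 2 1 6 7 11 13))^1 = (0 2 1 6 7 3 11 13)(8 12)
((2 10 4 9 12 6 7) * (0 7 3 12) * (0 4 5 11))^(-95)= ((0 7 2 10 5 11)(3 12 6)(4 9))^(-95)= (0 7 2 10 5 11)(3 12 6)(4 9)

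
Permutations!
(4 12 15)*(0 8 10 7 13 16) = (0 8 10 7 13 16)(4 12 15) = [8, 1, 2, 3, 12, 5, 6, 13, 10, 9, 7, 11, 15, 16, 14, 4, 0]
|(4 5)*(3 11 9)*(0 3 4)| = 6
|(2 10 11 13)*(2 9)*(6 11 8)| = 7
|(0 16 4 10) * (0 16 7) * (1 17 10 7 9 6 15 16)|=|(0 9 6 15 16 4 7)(1 17 10)|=21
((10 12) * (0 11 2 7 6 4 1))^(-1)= ((0 11 2 7 6 4 1)(10 12))^(-1)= (0 1 4 6 7 2 11)(10 12)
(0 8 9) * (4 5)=(0 8 9)(4 5)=[8, 1, 2, 3, 5, 4, 6, 7, 9, 0]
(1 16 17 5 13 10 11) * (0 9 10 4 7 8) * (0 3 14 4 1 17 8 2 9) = (1 16 8 3 14 4 7 2 9 10 11 17 5 13) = [0, 16, 9, 14, 7, 13, 6, 2, 3, 10, 11, 17, 12, 1, 4, 15, 8, 5]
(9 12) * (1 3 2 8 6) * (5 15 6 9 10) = (1 3 2 8 9 12 10 5 15 6) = [0, 3, 8, 2, 4, 15, 1, 7, 9, 12, 5, 11, 10, 13, 14, 6]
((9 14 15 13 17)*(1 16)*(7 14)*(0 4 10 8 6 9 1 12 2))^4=((0 4 10 8 6 9 7 14 15 13 17 1 16 12 2))^4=(0 6 15 16 4 9 13 12 10 7 17 2 8 14 1)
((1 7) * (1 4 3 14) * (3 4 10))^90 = ((1 7 10 3 14))^90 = (14)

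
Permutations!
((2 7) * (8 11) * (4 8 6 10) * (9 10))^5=((2 7)(4 8 11 6 9 10))^5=(2 7)(4 10 9 6 11 8)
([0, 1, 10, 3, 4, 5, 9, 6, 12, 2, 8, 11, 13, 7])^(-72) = [0, 1, 2, 3, 4, 5, 6, 7, 8, 9, 10, 11, 12, 13]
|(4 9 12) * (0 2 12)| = 5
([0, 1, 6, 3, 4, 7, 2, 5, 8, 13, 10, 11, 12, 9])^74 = (13)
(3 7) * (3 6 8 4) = (3 7 6 8 4) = [0, 1, 2, 7, 3, 5, 8, 6, 4]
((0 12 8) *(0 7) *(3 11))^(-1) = ((0 12 8 7)(3 11))^(-1) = (0 7 8 12)(3 11)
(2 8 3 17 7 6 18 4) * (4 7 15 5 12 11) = (2 8 3 17 15 5 12 11 4)(6 18 7) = [0, 1, 8, 17, 2, 12, 18, 6, 3, 9, 10, 4, 11, 13, 14, 5, 16, 15, 7]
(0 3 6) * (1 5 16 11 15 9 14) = (0 3 6)(1 5 16 11 15 9 14) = [3, 5, 2, 6, 4, 16, 0, 7, 8, 14, 10, 15, 12, 13, 1, 9, 11]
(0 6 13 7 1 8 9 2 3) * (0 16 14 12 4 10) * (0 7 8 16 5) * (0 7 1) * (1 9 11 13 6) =[1, 16, 3, 5, 10, 7, 6, 0, 11, 2, 9, 13, 4, 8, 12, 15, 14] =(0 1 16 14 12 4 10 9 2 3 5 7)(8 11 13)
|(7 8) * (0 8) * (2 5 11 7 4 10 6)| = |(0 8 4 10 6 2 5 11 7)| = 9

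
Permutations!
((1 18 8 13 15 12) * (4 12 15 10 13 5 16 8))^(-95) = (1 18 4 12)(5 16 8)(10 13)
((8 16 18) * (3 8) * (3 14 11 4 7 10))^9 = (18) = ((3 8 16 18 14 11 4 7 10))^9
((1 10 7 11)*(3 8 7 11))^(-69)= (11)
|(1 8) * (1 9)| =3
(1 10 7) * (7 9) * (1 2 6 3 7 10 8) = (1 8)(2 6 3 7)(9 10) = [0, 8, 6, 7, 4, 5, 3, 2, 1, 10, 9]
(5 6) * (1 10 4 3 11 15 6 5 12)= (1 10 4 3 11 15 6 12)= [0, 10, 2, 11, 3, 5, 12, 7, 8, 9, 4, 15, 1, 13, 14, 6]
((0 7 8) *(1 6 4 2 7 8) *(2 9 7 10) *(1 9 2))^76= ((0 8)(1 6 4 2 10)(7 9))^76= (1 6 4 2 10)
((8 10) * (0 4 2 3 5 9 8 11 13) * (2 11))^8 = ((0 4 11 13)(2 3 5 9 8 10))^8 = (13)(2 5 8)(3 9 10)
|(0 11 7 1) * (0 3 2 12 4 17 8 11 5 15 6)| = |(0 5 15 6)(1 3 2 12 4 17 8 11 7)| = 36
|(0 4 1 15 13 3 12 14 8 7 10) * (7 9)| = |(0 4 1 15 13 3 12 14 8 9 7 10)| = 12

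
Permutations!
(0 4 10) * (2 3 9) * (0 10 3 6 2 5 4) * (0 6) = [6, 1, 0, 9, 3, 4, 2, 7, 8, 5, 10] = (10)(0 6 2)(3 9 5 4)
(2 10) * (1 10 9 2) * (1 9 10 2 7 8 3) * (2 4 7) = (1 4 7 8 3)(2 10 9) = [0, 4, 10, 1, 7, 5, 6, 8, 3, 2, 9]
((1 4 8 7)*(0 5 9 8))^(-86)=(0 1 8 5 4 7 9)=((0 5 9 8 7 1 4))^(-86)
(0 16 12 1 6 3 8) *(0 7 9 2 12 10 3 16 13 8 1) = (0 13 8 7 9 2 12)(1 6 16 10 3) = [13, 6, 12, 1, 4, 5, 16, 9, 7, 2, 3, 11, 0, 8, 14, 15, 10]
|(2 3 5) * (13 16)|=|(2 3 5)(13 16)|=6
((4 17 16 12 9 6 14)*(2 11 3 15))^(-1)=(2 15 3 11)(4 14 6 9 12 16 17)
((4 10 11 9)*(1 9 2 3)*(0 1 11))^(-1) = ((0 1 9 4 10)(2 3 11))^(-1) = (0 10 4 9 1)(2 11 3)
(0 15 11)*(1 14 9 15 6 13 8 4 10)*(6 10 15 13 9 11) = (0 10 1 14 11)(4 15 6 9 13 8) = [10, 14, 2, 3, 15, 5, 9, 7, 4, 13, 1, 0, 12, 8, 11, 6]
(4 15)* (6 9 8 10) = [0, 1, 2, 3, 15, 5, 9, 7, 10, 8, 6, 11, 12, 13, 14, 4] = (4 15)(6 9 8 10)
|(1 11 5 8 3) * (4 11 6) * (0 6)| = |(0 6 4 11 5 8 3 1)| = 8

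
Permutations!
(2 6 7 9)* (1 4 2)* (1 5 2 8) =(1 4 8)(2 6 7 9 5) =[0, 4, 6, 3, 8, 2, 7, 9, 1, 5]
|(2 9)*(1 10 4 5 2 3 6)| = |(1 10 4 5 2 9 3 6)| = 8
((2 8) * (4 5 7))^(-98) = ((2 8)(4 5 7))^(-98) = (8)(4 5 7)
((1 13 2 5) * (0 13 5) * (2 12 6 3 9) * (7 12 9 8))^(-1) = ((0 13 9 2)(1 5)(3 8 7 12 6))^(-1) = (0 2 9 13)(1 5)(3 6 12 7 8)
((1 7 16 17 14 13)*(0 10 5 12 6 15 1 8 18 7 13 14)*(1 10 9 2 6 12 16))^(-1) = (0 17 16 5 10 15 6 2 9)(1 7 18 8 13)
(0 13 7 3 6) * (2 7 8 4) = (0 13 8 4 2 7 3 6) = [13, 1, 7, 6, 2, 5, 0, 3, 4, 9, 10, 11, 12, 8]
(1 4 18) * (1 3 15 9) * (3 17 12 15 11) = (1 4 18 17 12 15 9)(3 11) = [0, 4, 2, 11, 18, 5, 6, 7, 8, 1, 10, 3, 15, 13, 14, 9, 16, 12, 17]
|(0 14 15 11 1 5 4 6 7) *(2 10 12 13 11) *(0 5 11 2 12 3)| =8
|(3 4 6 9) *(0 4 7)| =6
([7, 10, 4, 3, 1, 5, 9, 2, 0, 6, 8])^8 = [7, 10, 4, 3, 1, 5, 6, 2, 0, 9, 8]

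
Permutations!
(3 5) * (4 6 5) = [0, 1, 2, 4, 6, 3, 5] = (3 4 6 5)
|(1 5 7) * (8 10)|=6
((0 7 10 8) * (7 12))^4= ((0 12 7 10 8))^4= (0 8 10 7 12)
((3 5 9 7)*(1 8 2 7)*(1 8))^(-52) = (2 3 9)(5 8 7)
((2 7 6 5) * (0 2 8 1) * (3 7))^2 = ((0 2 3 7 6 5 8 1))^2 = (0 3 6 8)(1 2 7 5)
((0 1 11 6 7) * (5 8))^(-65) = (11)(5 8) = ((0 1 11 6 7)(5 8))^(-65)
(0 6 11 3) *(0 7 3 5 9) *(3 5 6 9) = [9, 1, 2, 7, 4, 3, 11, 5, 8, 0, 10, 6] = (0 9)(3 7 5)(6 11)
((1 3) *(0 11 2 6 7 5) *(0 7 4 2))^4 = (11)(2 6 4)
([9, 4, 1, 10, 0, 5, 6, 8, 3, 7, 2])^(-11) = (0 1 10 8 9 4 2 3 7)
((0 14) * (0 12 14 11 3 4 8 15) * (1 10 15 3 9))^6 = ((0 11 9 1 10 15)(3 4 8)(12 14))^6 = (15)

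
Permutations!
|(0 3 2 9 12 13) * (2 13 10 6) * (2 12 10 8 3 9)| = 8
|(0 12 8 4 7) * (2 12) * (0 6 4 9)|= 15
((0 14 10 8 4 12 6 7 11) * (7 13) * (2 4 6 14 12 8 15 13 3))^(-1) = ((0 12 14 10 15 13 7 11)(2 4 8 6 3))^(-1) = (0 11 7 13 15 10 14 12)(2 3 6 8 4)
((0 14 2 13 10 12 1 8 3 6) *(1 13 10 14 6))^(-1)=((0 6)(1 8 3)(2 10 12 13 14))^(-1)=(0 6)(1 3 8)(2 14 13 12 10)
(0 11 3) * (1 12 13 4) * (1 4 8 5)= (0 11 3)(1 12 13 8 5)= [11, 12, 2, 0, 4, 1, 6, 7, 5, 9, 10, 3, 13, 8]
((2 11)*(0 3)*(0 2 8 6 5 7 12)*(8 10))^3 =((0 3 2 11 10 8 6 5 7 12))^3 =(0 11 6 12 2 8 7 3 10 5)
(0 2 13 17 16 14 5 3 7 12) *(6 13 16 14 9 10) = (0 2 16 9 10 6 13 17 14 5 3 7 12) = [2, 1, 16, 7, 4, 3, 13, 12, 8, 10, 6, 11, 0, 17, 5, 15, 9, 14]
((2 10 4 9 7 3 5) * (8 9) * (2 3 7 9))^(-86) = (2 4)(8 10)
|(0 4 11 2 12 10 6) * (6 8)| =8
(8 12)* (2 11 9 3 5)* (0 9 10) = [9, 1, 11, 5, 4, 2, 6, 7, 12, 3, 0, 10, 8] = (0 9 3 5 2 11 10)(8 12)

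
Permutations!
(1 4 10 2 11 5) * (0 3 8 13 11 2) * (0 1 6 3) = (1 4 10)(3 8 13 11 5 6) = [0, 4, 2, 8, 10, 6, 3, 7, 13, 9, 1, 5, 12, 11]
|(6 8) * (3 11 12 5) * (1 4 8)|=|(1 4 8 6)(3 11 12 5)|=4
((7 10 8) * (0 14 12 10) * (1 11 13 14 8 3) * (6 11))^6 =(1 10 14 11)(3 12 13 6)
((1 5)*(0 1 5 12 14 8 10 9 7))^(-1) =((0 1 12 14 8 10 9 7))^(-1) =(0 7 9 10 8 14 12 1)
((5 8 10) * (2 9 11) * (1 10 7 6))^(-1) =(1 6 7 8 5 10)(2 11 9)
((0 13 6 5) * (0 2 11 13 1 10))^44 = (0 10 1)(2 5 6 13 11)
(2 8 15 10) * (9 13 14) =(2 8 15 10)(9 13 14) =[0, 1, 8, 3, 4, 5, 6, 7, 15, 13, 2, 11, 12, 14, 9, 10]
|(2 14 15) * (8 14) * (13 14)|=5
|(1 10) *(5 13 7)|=6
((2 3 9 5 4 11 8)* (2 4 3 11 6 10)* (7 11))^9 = ((2 7 11 8 4 6 10)(3 9 5))^9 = (2 11 4 10 7 8 6)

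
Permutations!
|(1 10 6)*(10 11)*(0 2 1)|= 6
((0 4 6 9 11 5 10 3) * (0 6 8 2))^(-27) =(0 4 8 2)(3 11)(5 6)(9 10) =((0 4 8 2)(3 6 9 11 5 10))^(-27)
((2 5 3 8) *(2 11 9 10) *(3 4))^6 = (2 9 8 4)(3 5 10 11)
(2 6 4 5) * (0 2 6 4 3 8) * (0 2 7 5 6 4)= (0 7 5 4 6 3 8 2)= [7, 1, 0, 8, 6, 4, 3, 5, 2]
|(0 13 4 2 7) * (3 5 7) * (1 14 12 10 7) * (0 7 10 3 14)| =|(0 13 4 2 14 12 3 5 1)| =9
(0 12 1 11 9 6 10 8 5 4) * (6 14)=(0 12 1 11 9 14 6 10 8 5 4)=[12, 11, 2, 3, 0, 4, 10, 7, 5, 14, 8, 9, 1, 13, 6]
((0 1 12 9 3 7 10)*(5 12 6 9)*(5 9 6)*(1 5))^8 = (0 5 12 9 3 7 10)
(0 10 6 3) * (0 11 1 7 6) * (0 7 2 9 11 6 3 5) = (0 10 7 3 6 5)(1 2 9 11) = [10, 2, 9, 6, 4, 0, 5, 3, 8, 11, 7, 1]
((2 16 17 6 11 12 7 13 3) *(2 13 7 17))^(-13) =(2 16)(3 13)(6 17 12 11)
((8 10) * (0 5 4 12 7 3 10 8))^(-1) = ((0 5 4 12 7 3 10))^(-1) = (0 10 3 7 12 4 5)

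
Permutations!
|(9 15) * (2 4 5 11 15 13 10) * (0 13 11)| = 6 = |(0 13 10 2 4 5)(9 11 15)|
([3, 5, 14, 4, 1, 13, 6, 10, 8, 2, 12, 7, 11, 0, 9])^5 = [13, 4, 9, 0, 3, 1, 6, 10, 8, 14, 12, 7, 11, 5, 2]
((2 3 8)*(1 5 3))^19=(1 2 8 3 5)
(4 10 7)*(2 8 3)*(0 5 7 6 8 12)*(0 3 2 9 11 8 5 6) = (0 6 5 7 4 10)(2 12 3 9 11 8) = [6, 1, 12, 9, 10, 7, 5, 4, 2, 11, 0, 8, 3]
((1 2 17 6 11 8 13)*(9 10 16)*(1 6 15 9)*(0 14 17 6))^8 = (0 2 15 8 16 14 6 9 13 1 17 11 10)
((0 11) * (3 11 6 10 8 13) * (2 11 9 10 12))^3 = ((0 6 12 2 11)(3 9 10 8 13))^3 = (0 2 6 11 12)(3 8 9 13 10)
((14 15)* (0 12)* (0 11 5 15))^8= ((0 12 11 5 15 14))^8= (0 11 15)(5 14 12)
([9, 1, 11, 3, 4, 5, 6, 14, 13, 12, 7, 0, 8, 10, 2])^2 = (0 12 13 7 2)(8 10 14 11 9)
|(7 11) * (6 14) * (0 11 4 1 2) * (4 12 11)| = 12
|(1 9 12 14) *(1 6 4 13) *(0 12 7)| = |(0 12 14 6 4 13 1 9 7)| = 9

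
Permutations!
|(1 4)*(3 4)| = 3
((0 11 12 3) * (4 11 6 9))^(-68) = (0 9 11 3 6 4 12)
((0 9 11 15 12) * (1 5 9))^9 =((0 1 5 9 11 15 12))^9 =(0 5 11 12 1 9 15)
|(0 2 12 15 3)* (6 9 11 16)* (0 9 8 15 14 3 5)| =|(0 2 12 14 3 9 11 16 6 8 15 5)| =12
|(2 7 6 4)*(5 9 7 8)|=7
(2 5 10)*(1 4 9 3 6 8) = (1 4 9 3 6 8)(2 5 10) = [0, 4, 5, 6, 9, 10, 8, 7, 1, 3, 2]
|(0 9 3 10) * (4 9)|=|(0 4 9 3 10)|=5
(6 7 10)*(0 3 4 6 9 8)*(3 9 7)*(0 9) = (3 4 6)(7 10)(8 9) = [0, 1, 2, 4, 6, 5, 3, 10, 9, 8, 7]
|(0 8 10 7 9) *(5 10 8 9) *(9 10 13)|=|(0 10 7 5 13 9)|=6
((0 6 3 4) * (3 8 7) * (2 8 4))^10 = (0 6 4)(2 7)(3 8)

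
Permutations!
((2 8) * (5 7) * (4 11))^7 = ((2 8)(4 11)(5 7))^7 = (2 8)(4 11)(5 7)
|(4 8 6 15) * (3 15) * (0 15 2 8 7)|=|(0 15 4 7)(2 8 6 3)|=4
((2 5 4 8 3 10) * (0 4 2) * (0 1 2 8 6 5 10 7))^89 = (0 3 5 4 7 8 6)(1 10 2)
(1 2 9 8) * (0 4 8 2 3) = (0 4 8 1 3)(2 9) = [4, 3, 9, 0, 8, 5, 6, 7, 1, 2]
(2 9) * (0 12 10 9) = (0 12 10 9 2) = [12, 1, 0, 3, 4, 5, 6, 7, 8, 2, 9, 11, 10]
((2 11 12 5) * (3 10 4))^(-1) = ((2 11 12 5)(3 10 4))^(-1) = (2 5 12 11)(3 4 10)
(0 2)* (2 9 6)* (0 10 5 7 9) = [0, 1, 10, 3, 4, 7, 2, 9, 8, 6, 5] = (2 10 5 7 9 6)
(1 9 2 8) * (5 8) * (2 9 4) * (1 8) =(9)(1 4 2 5) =[0, 4, 5, 3, 2, 1, 6, 7, 8, 9]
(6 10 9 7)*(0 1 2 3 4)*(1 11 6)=(0 11 6 10 9 7 1 2 3 4)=[11, 2, 3, 4, 0, 5, 10, 1, 8, 7, 9, 6]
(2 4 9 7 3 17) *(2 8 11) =(2 4 9 7 3 17 8 11) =[0, 1, 4, 17, 9, 5, 6, 3, 11, 7, 10, 2, 12, 13, 14, 15, 16, 8]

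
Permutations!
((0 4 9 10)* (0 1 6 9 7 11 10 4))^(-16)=(1 11 4 6 10 7 9)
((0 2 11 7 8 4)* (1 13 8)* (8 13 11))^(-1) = (13)(0 4 8 2)(1 7 11)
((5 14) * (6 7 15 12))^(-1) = (5 14)(6 12 15 7)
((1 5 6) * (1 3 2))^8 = (1 3 5 2 6)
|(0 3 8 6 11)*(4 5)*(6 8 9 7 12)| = |(0 3 9 7 12 6 11)(4 5)| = 14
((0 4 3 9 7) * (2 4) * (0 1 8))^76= ((0 2 4 3 9 7 1 8))^76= (0 9)(1 4)(2 7)(3 8)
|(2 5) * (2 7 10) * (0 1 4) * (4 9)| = |(0 1 9 4)(2 5 7 10)| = 4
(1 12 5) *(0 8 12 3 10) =(0 8 12 5 1 3 10) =[8, 3, 2, 10, 4, 1, 6, 7, 12, 9, 0, 11, 5]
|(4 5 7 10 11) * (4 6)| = 6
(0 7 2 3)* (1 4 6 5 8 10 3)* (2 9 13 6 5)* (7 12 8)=[12, 4, 1, 0, 5, 7, 2, 9, 10, 13, 3, 11, 8, 6]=(0 12 8 10 3)(1 4 5 7 9 13 6 2)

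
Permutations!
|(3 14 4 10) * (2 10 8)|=|(2 10 3 14 4 8)|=6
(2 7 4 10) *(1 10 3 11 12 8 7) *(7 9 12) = (1 10 2)(3 11 7 4)(8 9 12) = [0, 10, 1, 11, 3, 5, 6, 4, 9, 12, 2, 7, 8]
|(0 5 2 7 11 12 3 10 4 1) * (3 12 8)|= 10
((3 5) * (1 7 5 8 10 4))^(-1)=((1 7 5 3 8 10 4))^(-1)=(1 4 10 8 3 5 7)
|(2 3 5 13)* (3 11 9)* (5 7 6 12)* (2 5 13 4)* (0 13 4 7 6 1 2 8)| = 13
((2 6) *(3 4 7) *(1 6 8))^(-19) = (1 6 2 8)(3 7 4)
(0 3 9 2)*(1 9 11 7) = (0 3 11 7 1 9 2) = [3, 9, 0, 11, 4, 5, 6, 1, 8, 2, 10, 7]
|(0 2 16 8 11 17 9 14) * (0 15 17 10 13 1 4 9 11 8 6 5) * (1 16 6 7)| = |(0 2 6 5)(1 4 9 14 15 17 11 10 13 16 7)| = 44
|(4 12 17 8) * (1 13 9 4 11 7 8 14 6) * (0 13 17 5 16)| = |(0 13 9 4 12 5 16)(1 17 14 6)(7 8 11)| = 84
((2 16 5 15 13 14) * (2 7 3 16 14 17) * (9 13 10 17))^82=(2 14 7 3 16 5 15 10 17)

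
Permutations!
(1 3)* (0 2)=(0 2)(1 3)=[2, 3, 0, 1]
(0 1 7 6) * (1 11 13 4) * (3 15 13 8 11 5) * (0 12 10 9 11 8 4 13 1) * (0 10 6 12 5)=(1 7 12 6 5 3 15)(4 10 9 11)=[0, 7, 2, 15, 10, 3, 5, 12, 8, 11, 9, 4, 6, 13, 14, 1]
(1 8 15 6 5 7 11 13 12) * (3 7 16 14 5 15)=(1 8 3 7 11 13 12)(5 16 14)(6 15)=[0, 8, 2, 7, 4, 16, 15, 11, 3, 9, 10, 13, 1, 12, 5, 6, 14]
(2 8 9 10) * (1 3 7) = (1 3 7)(2 8 9 10) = [0, 3, 8, 7, 4, 5, 6, 1, 9, 10, 2]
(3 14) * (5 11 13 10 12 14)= [0, 1, 2, 5, 4, 11, 6, 7, 8, 9, 12, 13, 14, 10, 3]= (3 5 11 13 10 12 14)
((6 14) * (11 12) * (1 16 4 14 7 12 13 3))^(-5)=(1 7)(3 6)(4 11)(12 16)(13 14)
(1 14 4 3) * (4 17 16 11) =(1 14 17 16 11 4 3) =[0, 14, 2, 1, 3, 5, 6, 7, 8, 9, 10, 4, 12, 13, 17, 15, 11, 16]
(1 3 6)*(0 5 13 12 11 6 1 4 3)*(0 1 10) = [5, 1, 2, 10, 3, 13, 4, 7, 8, 9, 0, 6, 11, 12] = (0 5 13 12 11 6 4 3 10)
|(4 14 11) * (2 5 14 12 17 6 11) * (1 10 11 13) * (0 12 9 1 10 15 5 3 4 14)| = |(0 12 17 6 13 10 11 14 2 3 4 9 1 15 5)| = 15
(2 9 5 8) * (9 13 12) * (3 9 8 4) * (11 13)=(2 11 13 12 8)(3 9 5 4)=[0, 1, 11, 9, 3, 4, 6, 7, 2, 5, 10, 13, 8, 12]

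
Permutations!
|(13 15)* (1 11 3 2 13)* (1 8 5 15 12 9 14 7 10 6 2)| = 24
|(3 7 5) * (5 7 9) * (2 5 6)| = |(2 5 3 9 6)| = 5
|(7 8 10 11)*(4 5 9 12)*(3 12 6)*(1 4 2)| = 8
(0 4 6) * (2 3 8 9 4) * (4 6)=(0 2 3 8 9 6)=[2, 1, 3, 8, 4, 5, 0, 7, 9, 6]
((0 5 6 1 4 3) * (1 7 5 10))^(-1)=((0 10 1 4 3)(5 6 7))^(-1)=(0 3 4 1 10)(5 7 6)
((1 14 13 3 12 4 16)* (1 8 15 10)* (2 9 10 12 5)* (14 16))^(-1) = ((1 16 8 15 12 4 14 13 3 5 2 9 10))^(-1) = (1 10 9 2 5 3 13 14 4 12 15 8 16)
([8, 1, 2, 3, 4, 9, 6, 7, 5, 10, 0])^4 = (0 10 9 5 8)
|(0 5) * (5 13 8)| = |(0 13 8 5)| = 4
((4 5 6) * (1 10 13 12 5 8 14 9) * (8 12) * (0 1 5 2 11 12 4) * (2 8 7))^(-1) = (0 6 5 9 14 8 12 11 2 7 13 10 1)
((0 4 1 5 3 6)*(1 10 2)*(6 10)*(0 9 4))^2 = ((1 5 3 10 2)(4 6 9))^2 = (1 3 2 5 10)(4 9 6)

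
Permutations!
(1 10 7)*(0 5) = (0 5)(1 10 7) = [5, 10, 2, 3, 4, 0, 6, 1, 8, 9, 7]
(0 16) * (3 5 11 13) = (0 16)(3 5 11 13) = [16, 1, 2, 5, 4, 11, 6, 7, 8, 9, 10, 13, 12, 3, 14, 15, 0]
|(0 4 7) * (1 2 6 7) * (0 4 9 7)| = |(0 9 7 4 1 2 6)| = 7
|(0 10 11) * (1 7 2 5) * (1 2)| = |(0 10 11)(1 7)(2 5)| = 6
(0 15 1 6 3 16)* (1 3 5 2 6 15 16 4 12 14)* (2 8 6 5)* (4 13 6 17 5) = (0 16)(1 15 3 13 6 2 4 12 14)(5 8 17) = [16, 15, 4, 13, 12, 8, 2, 7, 17, 9, 10, 11, 14, 6, 1, 3, 0, 5]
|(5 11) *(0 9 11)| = |(0 9 11 5)| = 4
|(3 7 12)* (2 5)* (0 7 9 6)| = 6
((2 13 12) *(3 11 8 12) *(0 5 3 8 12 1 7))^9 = ((0 5 3 11 12 2 13 8 1 7))^9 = (0 7 1 8 13 2 12 11 3 5)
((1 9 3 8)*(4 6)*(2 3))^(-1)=(1 8 3 2 9)(4 6)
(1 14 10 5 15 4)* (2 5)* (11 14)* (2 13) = [0, 11, 5, 3, 1, 15, 6, 7, 8, 9, 13, 14, 12, 2, 10, 4] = (1 11 14 10 13 2 5 15 4)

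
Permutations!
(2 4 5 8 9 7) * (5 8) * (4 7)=(2 7)(4 8 9)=[0, 1, 7, 3, 8, 5, 6, 2, 9, 4]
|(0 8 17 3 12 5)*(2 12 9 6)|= 9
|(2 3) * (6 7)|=2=|(2 3)(6 7)|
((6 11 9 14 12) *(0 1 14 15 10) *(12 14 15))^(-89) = (0 10 15 1)(6 12 9 11)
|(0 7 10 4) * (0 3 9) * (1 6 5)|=|(0 7 10 4 3 9)(1 6 5)|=6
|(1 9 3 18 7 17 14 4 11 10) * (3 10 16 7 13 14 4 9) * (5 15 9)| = 45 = |(1 3 18 13 14 5 15 9 10)(4 11 16 7 17)|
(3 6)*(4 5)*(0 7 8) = (0 7 8)(3 6)(4 5) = [7, 1, 2, 6, 5, 4, 3, 8, 0]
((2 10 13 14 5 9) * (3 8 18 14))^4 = ((2 10 13 3 8 18 14 5 9))^4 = (2 8 9 3 5 13 14 10 18)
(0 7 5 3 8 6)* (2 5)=(0 7 2 5 3 8 6)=[7, 1, 5, 8, 4, 3, 0, 2, 6]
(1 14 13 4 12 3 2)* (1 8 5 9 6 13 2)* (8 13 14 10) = (1 10 8 5 9 6 14 2 13 4 12 3) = [0, 10, 13, 1, 12, 9, 14, 7, 5, 6, 8, 11, 3, 4, 2]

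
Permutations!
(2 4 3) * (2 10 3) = (2 4)(3 10) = [0, 1, 4, 10, 2, 5, 6, 7, 8, 9, 3]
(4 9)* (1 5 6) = (1 5 6)(4 9) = [0, 5, 2, 3, 9, 6, 1, 7, 8, 4]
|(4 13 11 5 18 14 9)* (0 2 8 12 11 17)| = |(0 2 8 12 11 5 18 14 9 4 13 17)| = 12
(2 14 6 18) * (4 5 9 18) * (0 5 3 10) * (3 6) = (0 5 9 18 2 14 3 10)(4 6) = [5, 1, 14, 10, 6, 9, 4, 7, 8, 18, 0, 11, 12, 13, 3, 15, 16, 17, 2]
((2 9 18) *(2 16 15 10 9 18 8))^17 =((2 18 16 15 10 9 8))^17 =(2 15 8 16 9 18 10)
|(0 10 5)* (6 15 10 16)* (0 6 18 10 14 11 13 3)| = 11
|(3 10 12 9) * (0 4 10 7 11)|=8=|(0 4 10 12 9 3 7 11)|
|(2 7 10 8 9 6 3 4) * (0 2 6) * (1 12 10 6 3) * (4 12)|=|(0 2 7 6 1 4 3 12 10 8 9)|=11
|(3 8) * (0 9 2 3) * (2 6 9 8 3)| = 2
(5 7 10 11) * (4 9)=(4 9)(5 7 10 11)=[0, 1, 2, 3, 9, 7, 6, 10, 8, 4, 11, 5]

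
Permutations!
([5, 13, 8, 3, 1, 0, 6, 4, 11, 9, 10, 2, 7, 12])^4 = (1 4 7 12 13)(2 8 11)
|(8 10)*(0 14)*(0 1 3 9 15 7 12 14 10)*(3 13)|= 24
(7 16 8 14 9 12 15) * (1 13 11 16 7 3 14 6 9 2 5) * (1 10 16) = (1 13 11)(2 5 10 16 8 6 9 12 15 3 14) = [0, 13, 5, 14, 4, 10, 9, 7, 6, 12, 16, 1, 15, 11, 2, 3, 8]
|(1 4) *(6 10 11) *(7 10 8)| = |(1 4)(6 8 7 10 11)| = 10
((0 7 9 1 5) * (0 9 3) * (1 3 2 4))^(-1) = ((0 7 2 4 1 5 9 3))^(-1) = (0 3 9 5 1 4 2 7)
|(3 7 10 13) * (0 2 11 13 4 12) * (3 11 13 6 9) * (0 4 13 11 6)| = 6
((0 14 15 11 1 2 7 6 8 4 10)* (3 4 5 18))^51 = ((0 14 15 11 1 2 7 6 8 5 18 3 4 10))^51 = (0 5 1 10 8 11 4 6 15 3 7 14 18 2)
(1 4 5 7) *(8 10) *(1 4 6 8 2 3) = (1 6 8 10 2 3)(4 5 7) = [0, 6, 3, 1, 5, 7, 8, 4, 10, 9, 2]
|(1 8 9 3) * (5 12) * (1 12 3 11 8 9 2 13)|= 6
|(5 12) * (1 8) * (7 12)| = |(1 8)(5 7 12)| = 6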